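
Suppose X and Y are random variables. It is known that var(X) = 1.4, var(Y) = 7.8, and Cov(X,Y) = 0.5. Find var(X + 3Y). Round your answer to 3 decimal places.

74.600

var(X + 3Y) = (1)²·var(X) + (3)²·var(Y) + 2·(1)·(3)·Cov(X,Y)
= 1·1.4 + 9·7.8 + 6·0.5 = 74.6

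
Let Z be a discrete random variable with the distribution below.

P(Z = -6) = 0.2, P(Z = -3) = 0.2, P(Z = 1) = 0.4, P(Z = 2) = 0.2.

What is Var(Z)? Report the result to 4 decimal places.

E[Z] = (-6)(0.2) + (-3)(0.2) + (1)(0.4) + (2)(0.2) = -1
E[Z²] = (-6)²(0.2) + (-3)²(0.2) + (1)²(0.4) + (2)²(0.2) = 10.2
Var(Z) = E[Z²] − (E[Z])² = 10.2 − (-1)² = 9.2

9.2000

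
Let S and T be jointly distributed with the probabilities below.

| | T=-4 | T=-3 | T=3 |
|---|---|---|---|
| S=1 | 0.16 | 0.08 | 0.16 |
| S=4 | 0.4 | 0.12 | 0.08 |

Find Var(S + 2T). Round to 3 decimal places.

E[S] = 2.8,  E[T] = -2.12,  E[ST] = -7.28
Var(S) = 10 − (2.8)² = 2.16;  Var(T) = 12.92 − (-2.12)² = 8.4256
cov(S,T) = -7.28 − (2.8)(-2.12) = -1.344
Var(S + 2T) = (1)²·2.16 + (2)²·8.4256 + 2·(1)·(2)·-1.344 = 30.4864

30.486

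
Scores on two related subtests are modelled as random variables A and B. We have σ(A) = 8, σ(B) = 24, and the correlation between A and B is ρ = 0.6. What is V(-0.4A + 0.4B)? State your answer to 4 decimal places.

V(A) = (8)² = 64;  V(B) = (24)² = 576
Cov(A,B) = ρ·σ(A)·σ(B) = 0.6·8·24 = 115.2
V(-0.4A + 0.4B) = (-0.4)²·V(A) + (0.4)²·V(B) + 2·(-0.4)·(0.4)·Cov(A,B)
= 0.16·64 + 0.16·576 + -0.32·115.2 = 65.536

65.5360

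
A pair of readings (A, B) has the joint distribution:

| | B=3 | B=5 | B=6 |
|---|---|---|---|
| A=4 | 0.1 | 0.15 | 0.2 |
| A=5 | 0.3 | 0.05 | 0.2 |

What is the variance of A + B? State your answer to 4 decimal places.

1.7275

E[A] = 4.55,  E[B] = 4.6,  E[AB] = 20.75
Var(A) = 20.95 − (4.55)² = 0.2475;  Var(B) = 23 − (4.6)² = 1.84
Cov(A,B) = 20.75 − (4.55)(4.6) = -0.18
Var(A + B) = (1)²·0.2475 + (1)²·1.84 + 2·(1)·(1)·-0.18 = 1.7275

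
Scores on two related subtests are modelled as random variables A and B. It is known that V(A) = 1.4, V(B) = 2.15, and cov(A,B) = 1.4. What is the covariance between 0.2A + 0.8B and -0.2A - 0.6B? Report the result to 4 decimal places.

-1.4800

cov(0.2A + 0.8B, -0.2A - 0.6B) = (0.2)(-0.2)V(A) + (0.8)(-0.6)V(B) + [(0.2)(-0.6) + (0.8)(-0.2)]cov(A,B)
= -0.04·1.4 + -0.48·2.15 + -0.28·1.4 = -1.48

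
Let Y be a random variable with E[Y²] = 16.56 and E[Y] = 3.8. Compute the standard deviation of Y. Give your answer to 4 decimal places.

var(Y) = 16.56 − (3.8)² = 2.12
sd(Y) = √2.12 ≈ 1.4560

1.4560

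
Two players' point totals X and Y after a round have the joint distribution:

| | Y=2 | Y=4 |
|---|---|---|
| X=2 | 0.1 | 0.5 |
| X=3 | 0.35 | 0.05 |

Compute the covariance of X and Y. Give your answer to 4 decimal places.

E[X] = 2.4,  E[Y] = 3.1
E[XY] = 7.1
Cov(X,Y) = E[XY] − E[X]E[Y] = 7.1 − (2.4)(3.1) = -0.34

-0.3400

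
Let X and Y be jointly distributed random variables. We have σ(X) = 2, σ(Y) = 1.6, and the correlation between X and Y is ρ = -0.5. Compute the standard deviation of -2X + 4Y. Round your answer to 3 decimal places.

9.086

V(X) = (2)² = 4;  V(Y) = (1.6)² = 2.56
Cov(X,Y) = ρ·σ(X)·σ(Y) = -0.5·2·1.6 = -1.6
V(-2X + 4Y) = (-2)²·V(X) + (4)²·V(Y) + 2·(-2)·(4)·Cov(X,Y)
= 4·4 + 16·2.56 + -16·-1.6 = 82.56
σ(-2X + 4Y) = √82.56 ≈ 9.086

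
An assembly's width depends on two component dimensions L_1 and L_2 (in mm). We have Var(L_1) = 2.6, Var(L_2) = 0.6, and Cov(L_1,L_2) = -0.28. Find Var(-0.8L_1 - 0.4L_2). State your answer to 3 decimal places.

Var(-0.8L_1 - 0.4L_2) = (-0.8)²·Var(L_1) + (-0.4)²·Var(L_2) + 2·(-0.8)·(-0.4)·Cov(L_1,L_2)
= 0.64·2.6 + 0.16·0.6 + 0.64·-0.28 = 1.5808

1.581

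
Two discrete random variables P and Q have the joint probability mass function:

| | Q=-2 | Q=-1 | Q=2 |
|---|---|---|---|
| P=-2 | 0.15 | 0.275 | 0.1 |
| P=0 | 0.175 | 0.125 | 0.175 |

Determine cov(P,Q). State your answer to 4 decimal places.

0.2250

E[P] = -1.05,  E[Q] = -0.5
E[PQ] = 0.75
cov(P,Q) = E[PQ] − E[P]E[Q] = 0.75 − (-1.05)(-0.5) = 0.225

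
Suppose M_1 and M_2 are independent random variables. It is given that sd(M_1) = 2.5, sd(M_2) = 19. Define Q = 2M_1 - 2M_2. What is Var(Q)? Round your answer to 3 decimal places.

Var(M_1) = 6.25, Var(M_2) = 361
By independence, Var(Q) = (2)²Var(M_1) + (-2)²Var(M_2)
= (2)²·6.25 + (-2)²·361 = 1469

1469.000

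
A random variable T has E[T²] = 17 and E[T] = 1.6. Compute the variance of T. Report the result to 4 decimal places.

14.4400

Var(T) = 17 − (1.6)² = 14.44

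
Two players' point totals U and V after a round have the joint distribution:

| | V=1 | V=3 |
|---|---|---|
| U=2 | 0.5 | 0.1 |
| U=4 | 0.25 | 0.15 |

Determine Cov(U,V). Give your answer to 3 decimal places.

E[U] = 2.8,  E[V] = 1.5
E[UV] = 4.4
Cov(U,V) = E[UV] − E[U]E[V] = 4.4 − (2.8)(1.5) = 0.2

0.200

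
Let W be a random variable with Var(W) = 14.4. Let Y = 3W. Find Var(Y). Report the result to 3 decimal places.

129.600

Var(3W) = (3)²·Var(W) = 9·14.4 = 129.6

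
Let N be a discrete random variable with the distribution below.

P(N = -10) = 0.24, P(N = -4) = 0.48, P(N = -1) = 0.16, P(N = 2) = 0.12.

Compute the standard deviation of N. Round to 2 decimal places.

3.79

E[N] = (-10)(0.24) + (-4)(0.48) + (-1)(0.16) + (2)(0.12) = -4.24
E[N²] = (-10)²(0.24) + (-4)²(0.48) + (-1)²(0.16) + (2)²(0.12) = 32.32
V(N) = E[N²] − (E[N])² = 32.32 − (-4.24)² = 14.3424
sd(N) = √14.3424 ≈ 3.79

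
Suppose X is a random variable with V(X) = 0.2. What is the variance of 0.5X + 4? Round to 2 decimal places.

0.05

V(0.5X + 4) = (0.5)²·V(X) = 0.25·0.2 = 0.05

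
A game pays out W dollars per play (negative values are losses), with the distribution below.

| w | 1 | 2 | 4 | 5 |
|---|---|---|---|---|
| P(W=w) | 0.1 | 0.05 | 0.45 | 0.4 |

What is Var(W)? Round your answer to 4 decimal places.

1.5000

E[W] = (1)(0.1) + (2)(0.05) + (4)(0.45) + (5)(0.4) = 4
E[W²] = (1)²(0.1) + (2)²(0.05) + (4)²(0.45) + (5)²(0.4) = 17.5
Var(W) = E[W²] − (E[W])² = 17.5 − (4)² = 1.5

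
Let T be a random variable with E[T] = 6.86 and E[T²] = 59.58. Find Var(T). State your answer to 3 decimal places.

Var(T) = 59.58 − (6.86)² = 12.5204

12.520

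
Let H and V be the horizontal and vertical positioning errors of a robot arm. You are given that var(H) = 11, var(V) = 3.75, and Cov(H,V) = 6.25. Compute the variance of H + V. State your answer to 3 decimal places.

var(H + V) = (1)²·var(H) + (1)²·var(V) + 2·(1)·(1)·Cov(H,V)
= 1·11 + 1·3.75 + 2·6.25 = 27.25

27.250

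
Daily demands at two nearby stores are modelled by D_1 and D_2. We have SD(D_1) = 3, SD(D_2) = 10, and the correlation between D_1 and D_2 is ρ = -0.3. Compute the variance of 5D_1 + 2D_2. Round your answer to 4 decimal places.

var(D_1) = (3)² = 9;  var(D_2) = (10)² = 100
cov(D_1,D_2) = ρ·SD(D_1)·SD(D_2) = -0.3·3·10 = -9
var(5D_1 + 2D_2) = (5)²·var(D_1) + (2)²·var(D_2) + 2·(5)·(2)·cov(D_1,D_2)
= 25·9 + 4·100 + 20·-9 = 445

445.0000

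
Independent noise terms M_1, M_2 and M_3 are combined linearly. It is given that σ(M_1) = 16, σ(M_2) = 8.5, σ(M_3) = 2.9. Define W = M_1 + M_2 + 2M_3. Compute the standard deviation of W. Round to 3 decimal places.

Var(M_1) = 256, Var(M_2) = 72.25, Var(M_3) = 8.41
By independence, Var(W) = (1)²Var(M_1) + (1)²Var(M_2) + (2)²Var(M_3)
= (1)²·256 + (1)²·72.25 + (2)²·8.41 = 361.89
σ(W) = √361.89 ≈ 19.023

19.023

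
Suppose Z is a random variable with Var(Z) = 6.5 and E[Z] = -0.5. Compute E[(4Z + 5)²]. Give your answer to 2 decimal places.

E[4Z + 5] = 4·-0.5 + 5 = 3
Var(4Z + 5) = (4)²·6.5 = 104
E[(4Z + 5)²] = Var((4Z + 5)) + (E[(4Z + 5)])² = 104 + (3)² = 113

113.00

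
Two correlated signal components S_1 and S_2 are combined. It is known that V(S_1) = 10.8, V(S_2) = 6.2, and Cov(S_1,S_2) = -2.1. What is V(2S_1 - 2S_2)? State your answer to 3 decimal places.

84.800

V(2S_1 - 2S_2) = (2)²·V(S_1) + (-2)²·V(S_2) + 2·(2)·(-2)·Cov(S_1,S_2)
= 4·10.8 + 4·6.2 + -8·-2.1 = 84.8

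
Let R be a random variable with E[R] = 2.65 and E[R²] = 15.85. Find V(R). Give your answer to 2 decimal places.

V(R) = 15.85 − (2.65)² = 8.8275

8.83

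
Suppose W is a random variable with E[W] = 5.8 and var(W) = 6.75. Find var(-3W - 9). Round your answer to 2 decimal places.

var(-3W - 9) = (-3)²·var(W) = 9·6.75 = 60.75

60.75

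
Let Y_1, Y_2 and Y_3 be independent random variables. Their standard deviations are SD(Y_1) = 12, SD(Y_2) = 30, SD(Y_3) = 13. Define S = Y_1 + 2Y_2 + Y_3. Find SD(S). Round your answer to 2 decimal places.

var(Y_1) = 144, var(Y_2) = 900, var(Y_3) = 169
By independence, var(S) = (1)²var(Y_1) + (2)²var(Y_2) + (1)²var(Y_3)
= (1)²·144 + (2)²·900 + (1)²·169 = 3913
SD(S) = √3913 ≈ 62.55

62.55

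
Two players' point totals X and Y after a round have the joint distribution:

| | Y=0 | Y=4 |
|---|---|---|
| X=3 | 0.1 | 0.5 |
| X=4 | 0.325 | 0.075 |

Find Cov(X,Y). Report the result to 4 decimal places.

-0.6200

E[X] = 3.4,  E[Y] = 2.3
E[XY] = 7.2
Cov(X,Y) = E[XY] − E[X]E[Y] = 7.2 − (3.4)(2.3) = -0.62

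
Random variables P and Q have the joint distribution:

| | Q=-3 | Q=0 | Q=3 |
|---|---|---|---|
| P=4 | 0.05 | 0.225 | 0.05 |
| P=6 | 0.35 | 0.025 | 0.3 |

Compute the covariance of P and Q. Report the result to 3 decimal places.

E[P] = 5.35,  E[Q] = -0.15
E[PQ] = -0.9
Cov(P,Q) = E[PQ] − E[P]E[Q] = -0.9 − (5.35)(-0.15) = -0.0975

-0.098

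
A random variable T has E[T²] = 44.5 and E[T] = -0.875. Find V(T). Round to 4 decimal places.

V(T) = 44.5 − (-0.875)² = 43.734375

43.7344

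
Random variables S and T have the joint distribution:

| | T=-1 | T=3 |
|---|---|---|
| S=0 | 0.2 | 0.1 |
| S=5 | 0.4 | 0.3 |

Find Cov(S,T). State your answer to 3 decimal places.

0.400

E[S] = 3.5,  E[T] = 0.6
E[ST] = 2.5
Cov(S,T) = E[ST] − E[S]E[T] = 2.5 − (3.5)(0.6) = 0.4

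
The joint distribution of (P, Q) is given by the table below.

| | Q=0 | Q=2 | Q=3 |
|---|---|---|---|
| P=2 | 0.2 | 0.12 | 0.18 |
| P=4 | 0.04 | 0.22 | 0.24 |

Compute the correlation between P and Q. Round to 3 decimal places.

E[P] = 3,  E[Q] = 1.94
E[PQ] = 6.2
Cov(P,Q) = E[PQ] − E[P]E[Q] = 6.2 − (3)(1.94) = 0.38
V(P) = 1,  V(Q) = 1.3764
ρ = 0.38 / √(1·1.3764) ≈ 0.324

0.324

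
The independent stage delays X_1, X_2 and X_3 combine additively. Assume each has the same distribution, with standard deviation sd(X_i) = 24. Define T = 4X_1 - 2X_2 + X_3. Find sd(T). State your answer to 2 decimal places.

109.98

Var(X_i) = (24)² = 576
By independence, Var(T) = (4)²Var(X_1) + (-2)²Var(X_2) + (1)²Var(X_3)
= (4)²·576 + (-2)²·576 + (1)²·576 = 12096
sd(T) = √12096 ≈ 109.98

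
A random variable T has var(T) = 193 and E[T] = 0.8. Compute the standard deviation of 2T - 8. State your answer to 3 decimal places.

27.785

var(2T - 8) = (2)²·193 = 772
SD(2T - 8) = √772 ≈ 27.785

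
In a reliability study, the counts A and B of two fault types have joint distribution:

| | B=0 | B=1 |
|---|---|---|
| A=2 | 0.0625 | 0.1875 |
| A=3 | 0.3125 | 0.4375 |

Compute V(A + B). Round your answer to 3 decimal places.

0.359

E[A] = 2.75,  E[B] = 0.625,  E[AB] = 1.6875
V(A) = 7.75 − (2.75)² = 0.1875;  V(B) = 0.625 − (0.625)² = 0.234375
Cov(A,B) = 1.6875 − (2.75)(0.625) = -0.03125
V(A + B) = (1)²·0.1875 + (1)²·0.234375 + 2·(1)·(1)·-0.03125 = 0.359375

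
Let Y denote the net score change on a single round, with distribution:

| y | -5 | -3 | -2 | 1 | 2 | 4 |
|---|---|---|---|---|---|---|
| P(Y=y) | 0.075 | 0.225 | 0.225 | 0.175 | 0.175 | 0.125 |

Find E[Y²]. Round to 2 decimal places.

E[Y²] = (-5)²(0.075) + (-3)²(0.225) + (-2)²(0.225) + (1)²(0.175) + (2)²(0.175) + (4)²(0.125) = 7.675

7.68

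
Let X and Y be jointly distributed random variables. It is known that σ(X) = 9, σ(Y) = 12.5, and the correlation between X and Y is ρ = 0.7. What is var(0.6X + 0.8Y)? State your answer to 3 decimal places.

204.760

var(X) = (9)² = 81;  var(Y) = (12.5)² = 156.25
cov(X,Y) = ρ·σ(X)·σ(Y) = 0.7·9·12.5 = 78.75
var(0.6X + 0.8Y) = (0.6)²·var(X) + (0.8)²·var(Y) + 2·(0.6)·(0.8)·cov(X,Y)
= 0.36·81 + 0.64·156.25 + 0.96·78.75 = 204.76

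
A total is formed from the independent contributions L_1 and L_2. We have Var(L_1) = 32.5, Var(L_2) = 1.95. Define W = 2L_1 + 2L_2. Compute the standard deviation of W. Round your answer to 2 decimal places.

11.74

By independence, Var(W) = (2)²Var(L_1) + (2)²Var(L_2)
= (2)²·32.5 + (2)²·1.95 = 137.8
sd(W) = √137.8 ≈ 11.74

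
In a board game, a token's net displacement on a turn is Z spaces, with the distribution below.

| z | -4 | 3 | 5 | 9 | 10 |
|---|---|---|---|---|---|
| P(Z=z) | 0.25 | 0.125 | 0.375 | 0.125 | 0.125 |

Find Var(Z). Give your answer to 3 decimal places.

23.984

E[Z] = (-4)(0.25) + (3)(0.125) + (5)(0.375) + (9)(0.125) + (10)(0.125) = 3.625
E[Z²] = (-4)²(0.25) + (3)²(0.125) + (5)²(0.375) + (9)²(0.125) + (10)²(0.125) = 37.125
Var(Z) = E[Z²] − (E[Z])² = 37.125 − (3.625)² = 23.984375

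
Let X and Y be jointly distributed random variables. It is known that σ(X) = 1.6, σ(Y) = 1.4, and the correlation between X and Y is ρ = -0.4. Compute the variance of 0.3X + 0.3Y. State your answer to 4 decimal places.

0.2455

Var(X) = (1.6)² = 2.56;  Var(Y) = (1.4)² = 1.96
cov(X,Y) = ρ·σ(X)·σ(Y) = -0.4·1.6·1.4 = -0.896
Var(0.3X + 0.3Y) = (0.3)²·Var(X) + (0.3)²·Var(Y) + 2·(0.3)·(0.3)·cov(X,Y)
= 0.09·2.56 + 0.09·1.96 + 0.18·-0.896 = 0.24552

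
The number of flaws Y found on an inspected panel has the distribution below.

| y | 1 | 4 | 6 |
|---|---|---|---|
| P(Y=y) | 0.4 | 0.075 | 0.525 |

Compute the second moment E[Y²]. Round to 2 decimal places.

20.50

E[Y²] = (1)²(0.4) + (4)²(0.075) + (6)²(0.525) = 20.5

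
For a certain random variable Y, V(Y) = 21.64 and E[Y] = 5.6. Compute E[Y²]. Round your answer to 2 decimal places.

E[Y²] = V(Y) + (E[Y])² = 21.64 + (5.6)² = 53

53.00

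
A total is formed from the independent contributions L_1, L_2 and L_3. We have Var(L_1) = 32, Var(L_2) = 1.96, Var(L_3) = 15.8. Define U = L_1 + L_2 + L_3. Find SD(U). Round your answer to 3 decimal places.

By independence, Var(U) = (1)²Var(L_1) + (1)²Var(L_2) + (1)²Var(L_3)
= (1)²·32 + (1)²·1.96 + (1)²·15.8 = 49.76
SD(U) = √49.76 ≈ 7.054

7.054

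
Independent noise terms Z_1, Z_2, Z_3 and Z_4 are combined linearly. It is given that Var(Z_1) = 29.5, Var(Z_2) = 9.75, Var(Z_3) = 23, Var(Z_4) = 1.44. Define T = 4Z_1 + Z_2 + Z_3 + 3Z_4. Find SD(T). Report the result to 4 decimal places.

By independence, Var(T) = (4)²Var(Z_1) + (1)²Var(Z_2) + (1)²Var(Z_3) + (3)²Var(Z_4)
= (4)²·29.5 + (1)²·9.75 + (1)²·23 + (3)²·1.44 = 517.71
SD(T) = √517.71 ≈ 22.7532

22.7532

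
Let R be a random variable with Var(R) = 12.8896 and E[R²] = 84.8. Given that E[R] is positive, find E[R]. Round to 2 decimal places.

(E[R])² = E[R²] − Var(R) = 84.8 − 12.8896 = 71.9104
E[R] = √71.9104 = 8.48

8.48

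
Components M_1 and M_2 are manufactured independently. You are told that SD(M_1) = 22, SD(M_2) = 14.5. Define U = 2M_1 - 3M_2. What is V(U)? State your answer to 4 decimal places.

V(M_1) = 484, V(M_2) = 210.25
By independence, V(U) = (2)²V(M_1) + (-3)²V(M_2)
= (2)²·484 + (-3)²·210.25 = 3828.25

3828.2500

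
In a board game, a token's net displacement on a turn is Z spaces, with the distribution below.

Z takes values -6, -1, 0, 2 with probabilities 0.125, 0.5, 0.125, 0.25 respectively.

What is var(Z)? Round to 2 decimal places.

5.44

E[Z] = (-6)(0.125) + (-1)(0.5) + (0)(0.125) + (2)(0.25) = -0.75
E[Z²] = (-6)²(0.125) + (-1)²(0.5) + (0)²(0.125) + (2)²(0.25) = 6
var(Z) = E[Z²] − (E[Z])² = 6 − (-0.75)² = 5.4375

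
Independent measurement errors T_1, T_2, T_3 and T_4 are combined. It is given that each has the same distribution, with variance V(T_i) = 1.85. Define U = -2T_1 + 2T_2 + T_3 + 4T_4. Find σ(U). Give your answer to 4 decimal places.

By independence, V(U) = (-2)²V(T_1) + (2)²V(T_2) + (1)²V(T_3) + (4)²V(T_4)
= (-2)²·1.85 + (2)²·1.85 + (1)²·1.85 + (4)²·1.85 = 46.25
σ(U) = √46.25 ≈ 6.8007

6.8007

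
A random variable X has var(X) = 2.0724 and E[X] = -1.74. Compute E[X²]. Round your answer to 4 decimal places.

5.1000

E[X²] = var(X) + (E[X])² = 2.0724 + (-1.74)² = 5.1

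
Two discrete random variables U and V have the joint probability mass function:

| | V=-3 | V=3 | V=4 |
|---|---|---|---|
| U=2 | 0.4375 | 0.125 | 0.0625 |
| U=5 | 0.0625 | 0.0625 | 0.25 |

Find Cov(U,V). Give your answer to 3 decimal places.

E[U] = 3.125,  E[V] = 0.3125
E[UV] = 3.625
Cov(U,V) = E[UV] − E[U]E[V] = 3.625 − (3.125)(0.3125) = 2.6484375

2.648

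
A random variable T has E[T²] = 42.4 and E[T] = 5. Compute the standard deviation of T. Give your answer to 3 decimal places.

var(T) = 42.4 − (5)² = 17.4
SD(T) = √17.4 ≈ 4.171

4.171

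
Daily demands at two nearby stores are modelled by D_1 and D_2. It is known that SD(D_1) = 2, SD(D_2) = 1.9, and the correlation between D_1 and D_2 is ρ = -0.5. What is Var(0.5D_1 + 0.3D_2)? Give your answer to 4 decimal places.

Var(D_1) = (2)² = 4;  Var(D_2) = (1.9)² = 3.61
Cov(D_1,D_2) = ρ·SD(D_1)·SD(D_2) = -0.5·2·1.9 = -1.9
Var(0.5D_1 + 0.3D_2) = (0.5)²·Var(D_1) + (0.3)²·Var(D_2) + 2·(0.5)·(0.3)·Cov(D_1,D_2)
= 0.25·4 + 0.09·3.61 + 0.3·-1.9 = 0.7549

0.7549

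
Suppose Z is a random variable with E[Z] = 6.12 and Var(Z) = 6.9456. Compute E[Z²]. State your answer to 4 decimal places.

E[Z²] = Var(Z) + (E[Z])² = 6.9456 + (6.12)² = 44.4

44.4000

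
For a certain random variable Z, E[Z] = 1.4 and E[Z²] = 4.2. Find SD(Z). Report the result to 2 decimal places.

1.50

V(Z) = 4.2 − (1.4)² = 2.24
SD(Z) = √2.24 ≈ 1.50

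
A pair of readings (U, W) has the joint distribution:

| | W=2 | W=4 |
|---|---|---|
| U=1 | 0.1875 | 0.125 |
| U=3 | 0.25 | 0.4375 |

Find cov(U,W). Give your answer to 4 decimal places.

0.2031

E[U] = 2.375,  E[W] = 3.125
E[UW] = 7.625
cov(U,W) = E[UW] − E[U]E[W] = 7.625 − (2.375)(3.125) = 0.203125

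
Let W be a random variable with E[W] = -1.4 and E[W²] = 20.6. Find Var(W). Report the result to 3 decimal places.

18.640

Var(W) = 20.6 − (-1.4)² = 18.64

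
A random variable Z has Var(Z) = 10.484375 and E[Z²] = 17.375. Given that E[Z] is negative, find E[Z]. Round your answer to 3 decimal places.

(E[Z])² = E[Z²] − Var(Z) = 17.375 − 10.484375 = 6.890625
E[Z] = −√6.890625 = -2.625

-2.625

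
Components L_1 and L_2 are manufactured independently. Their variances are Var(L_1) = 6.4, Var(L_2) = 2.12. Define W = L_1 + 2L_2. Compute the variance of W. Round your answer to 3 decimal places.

14.880

By independence, Var(W) = (1)²Var(L_1) + (2)²Var(L_2)
= (1)²·6.4 + (2)²·2.12 = 14.88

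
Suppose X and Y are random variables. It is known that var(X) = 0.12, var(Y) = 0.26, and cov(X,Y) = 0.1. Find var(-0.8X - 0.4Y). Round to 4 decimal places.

var(-0.8X - 0.4Y) = (-0.8)²·var(X) + (-0.4)²·var(Y) + 2·(-0.8)·(-0.4)·cov(X,Y)
= 0.64·0.12 + 0.16·0.26 + 0.64·0.1 = 0.1824

0.1824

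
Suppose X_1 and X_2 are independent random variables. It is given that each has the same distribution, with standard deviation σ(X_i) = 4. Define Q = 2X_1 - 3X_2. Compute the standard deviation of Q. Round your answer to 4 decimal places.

14.4222

V(X_i) = (4)² = 16
By independence, V(Q) = (2)²V(X_1) + (-3)²V(X_2)
= (2)²·16 + (-3)²·16 = 208
σ(Q) = √208 ≈ 14.4222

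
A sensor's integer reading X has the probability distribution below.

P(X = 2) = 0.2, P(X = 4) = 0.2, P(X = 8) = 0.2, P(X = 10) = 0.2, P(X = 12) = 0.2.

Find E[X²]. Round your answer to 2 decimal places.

65.60

E[X²] = (2)²(0.2) + (4)²(0.2) + (8)²(0.2) + (10)²(0.2) + (12)²(0.2) = 65.6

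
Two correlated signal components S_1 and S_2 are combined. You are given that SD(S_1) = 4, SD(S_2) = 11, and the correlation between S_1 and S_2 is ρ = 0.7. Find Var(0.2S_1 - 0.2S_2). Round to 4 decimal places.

Var(S_1) = (4)² = 16;  Var(S_2) = (11)² = 121
Cov(S_1,S_2) = ρ·SD(S_1)·SD(S_2) = 0.7·4·11 = 30.8
Var(0.2S_1 - 0.2S_2) = (0.2)²·Var(S_1) + (-0.2)²·Var(S_2) + 2·(0.2)·(-0.2)·Cov(S_1,S_2)
= 0.04·16 + 0.04·121 + -0.08·30.8 = 3.016

3.0160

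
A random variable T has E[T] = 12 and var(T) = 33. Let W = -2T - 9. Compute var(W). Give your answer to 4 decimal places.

132.0000

var(-2T - 9) = (-2)²·var(T) = 4·33 = 132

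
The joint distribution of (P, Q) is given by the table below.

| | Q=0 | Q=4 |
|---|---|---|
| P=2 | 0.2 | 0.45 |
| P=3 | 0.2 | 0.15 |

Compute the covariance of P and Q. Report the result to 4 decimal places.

-0.2400

E[P] = 2.35,  E[Q] = 2.4
E[PQ] = 5.4
cov(P,Q) = E[PQ] − E[P]E[Q] = 5.4 − (2.35)(2.4) = -0.24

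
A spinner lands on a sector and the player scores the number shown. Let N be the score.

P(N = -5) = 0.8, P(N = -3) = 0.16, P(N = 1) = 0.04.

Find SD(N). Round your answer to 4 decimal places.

1.3291

E[N] = (-5)(0.8) + (-3)(0.16) + (1)(0.04) = -4.44
E[N²] = (-5)²(0.8) + (-3)²(0.16) + (1)²(0.04) = 21.48
var(N) = E[N²] − (E[N])² = 21.48 − (-4.44)² = 1.7664
SD(N) = √1.7664 ≈ 1.3291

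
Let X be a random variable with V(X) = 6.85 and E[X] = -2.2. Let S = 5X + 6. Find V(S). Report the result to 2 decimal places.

171.25

V(5X + 6) = (5)²·V(X) = 25·6.85 = 171.25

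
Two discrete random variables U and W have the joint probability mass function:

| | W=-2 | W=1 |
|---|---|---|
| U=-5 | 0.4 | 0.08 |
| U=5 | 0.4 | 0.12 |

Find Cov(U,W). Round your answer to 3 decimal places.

E[U] = 0.2,  E[W] = -1.4
E[UW] = 0.2
Cov(U,W) = E[UW] − E[U]E[W] = 0.2 − (0.2)(-1.4) = 0.48

0.480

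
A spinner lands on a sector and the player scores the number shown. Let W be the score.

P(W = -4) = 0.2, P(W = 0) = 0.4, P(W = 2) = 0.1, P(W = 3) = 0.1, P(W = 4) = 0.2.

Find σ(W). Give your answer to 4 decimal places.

E[W] = (-4)(0.2) + (0)(0.4) + (2)(0.1) + (3)(0.1) + (4)(0.2) = 0.5
E[W²] = (-4)²(0.2) + (0)²(0.4) + (2)²(0.1) + (3)²(0.1) + (4)²(0.2) = 7.7
var(W) = E[W²] − (E[W])² = 7.7 − (0.5)² = 7.45
σ(W) = √7.45 ≈ 2.7295

2.7295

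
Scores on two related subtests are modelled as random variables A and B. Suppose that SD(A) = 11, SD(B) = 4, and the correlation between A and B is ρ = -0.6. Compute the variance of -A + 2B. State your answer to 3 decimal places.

290.600

Var(A) = (11)² = 121;  Var(B) = (4)² = 16
Cov(A,B) = ρ·SD(A)·SD(B) = -0.6·11·4 = -26.4
Var(-A + 2B) = (-1)²·Var(A) + (2)²·Var(B) + 2·(-1)·(2)·Cov(A,B)
= 1·121 + 4·16 + -4·-26.4 = 290.6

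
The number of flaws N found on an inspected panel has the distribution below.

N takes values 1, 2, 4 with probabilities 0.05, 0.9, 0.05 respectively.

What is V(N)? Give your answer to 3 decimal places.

E[N] = (1)(0.05) + (2)(0.9) + (4)(0.05) = 2.05
E[N²] = (1)²(0.05) + (2)²(0.9) + (4)²(0.05) = 4.45
V(N) = E[N²] − (E[N])² = 4.45 − (2.05)² = 0.2475

0.248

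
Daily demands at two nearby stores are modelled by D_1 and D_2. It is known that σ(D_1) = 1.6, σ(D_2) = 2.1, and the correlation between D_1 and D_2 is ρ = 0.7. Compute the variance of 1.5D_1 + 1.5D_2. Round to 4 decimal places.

26.2665

V(D_1) = (1.6)² = 2.56;  V(D_2) = (2.1)² = 4.41
Cov(D_1,D_2) = ρ·σ(D_1)·σ(D_2) = 0.7·1.6·2.1 = 2.352
V(1.5D_1 + 1.5D_2) = (1.5)²·V(D_1) + (1.5)²·V(D_2) + 2·(1.5)·(1.5)·Cov(D_1,D_2)
= 2.25·2.56 + 2.25·4.41 + 4.5·2.352 = 26.2665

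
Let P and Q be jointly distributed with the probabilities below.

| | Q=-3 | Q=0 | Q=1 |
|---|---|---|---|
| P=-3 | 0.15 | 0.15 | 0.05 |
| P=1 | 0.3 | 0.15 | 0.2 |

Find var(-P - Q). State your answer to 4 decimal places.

E[P] = -0.4,  E[Q] = -1.1,  E[PQ] = 0.5
var(P) = 3.8 − (-0.4)² = 3.64;  var(Q) = 4.3 − (-1.1)² = 3.09
Cov(P,Q) = 0.5 − (-0.4)(-1.1) = 0.06
var(-P - Q) = (-1)²·3.64 + (-1)²·3.09 + 2·(-1)·(-1)·0.06 = 6.85

6.8500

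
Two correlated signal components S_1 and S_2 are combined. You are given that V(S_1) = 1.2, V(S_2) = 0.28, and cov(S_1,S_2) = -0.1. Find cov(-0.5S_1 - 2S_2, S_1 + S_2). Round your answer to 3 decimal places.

cov(-0.5S_1 - 2S_2, S_1 + S_2) = (-0.5)(1)V(S_1) + (-2)(1)V(S_2) + [(-0.5)(1) + (-2)(1)]cov(S_1,S_2)
= -0.5·1.2 + -2·0.28 + -2.5·-0.1 = -0.91

-0.910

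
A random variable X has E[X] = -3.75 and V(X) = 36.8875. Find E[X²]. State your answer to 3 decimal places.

50.950

E[X²] = V(X) + (E[X])² = 36.8875 + (-3.75)² = 50.95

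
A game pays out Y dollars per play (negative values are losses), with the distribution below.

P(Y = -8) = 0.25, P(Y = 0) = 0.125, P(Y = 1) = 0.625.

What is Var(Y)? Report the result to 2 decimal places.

E[Y] = (-8)(0.25) + (0)(0.125) + (1)(0.625) = -1.375
E[Y²] = (-8)²(0.25) + (0)²(0.125) + (1)²(0.625) = 16.625
Var(Y) = E[Y²] − (E[Y])² = 16.625 − (-1.375)² = 14.734375

14.73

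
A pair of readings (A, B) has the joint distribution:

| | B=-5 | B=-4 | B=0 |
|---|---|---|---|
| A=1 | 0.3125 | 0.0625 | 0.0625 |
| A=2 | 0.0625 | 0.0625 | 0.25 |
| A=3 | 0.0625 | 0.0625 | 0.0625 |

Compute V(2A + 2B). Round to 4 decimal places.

E[A] = 1.75,  E[B] = -2.9375,  E[AB] = -4.625
V(A) = 3.625 − (1.75)² = 0.5625;  V(B) = 13.9375 − (-2.9375)² = 5.30859375
cov(A,B) = -4.625 − (1.75)(-2.9375) = 0.515625
V(2A + 2B) = (2)²·0.5625 + (2)²·5.30859375 + 2·(2)·(2)·0.515625 = 27.609375

27.6094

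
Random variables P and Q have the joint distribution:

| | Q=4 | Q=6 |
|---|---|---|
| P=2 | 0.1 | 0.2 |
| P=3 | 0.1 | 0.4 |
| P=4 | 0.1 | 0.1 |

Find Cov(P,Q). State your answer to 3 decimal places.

E[P] = 2.9,  E[Q] = 5.4
E[PQ] = 15.6
Cov(P,Q) = E[PQ] − E[P]E[Q] = 15.6 − (2.9)(5.4) = -0.06

-0.060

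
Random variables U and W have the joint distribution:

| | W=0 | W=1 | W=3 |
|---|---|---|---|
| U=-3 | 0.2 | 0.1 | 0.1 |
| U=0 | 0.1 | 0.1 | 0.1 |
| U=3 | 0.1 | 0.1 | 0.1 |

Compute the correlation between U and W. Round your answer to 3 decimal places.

E[U] = -0.3,  E[W] = 1.2
E[UW] = 0
Cov(U,W) = E[UW] − E[U]E[W] = 0 − (-0.3)(1.2) = 0.36
Var(U) = 6.21,  Var(W) = 1.56
ρ = 0.36 / √(6.21·1.56) ≈ 0.116

0.116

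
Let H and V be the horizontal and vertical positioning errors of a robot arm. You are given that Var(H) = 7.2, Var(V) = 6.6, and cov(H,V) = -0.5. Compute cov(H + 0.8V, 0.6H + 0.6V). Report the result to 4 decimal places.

6.9480

cov(H + 0.8V, 0.6H + 0.6V) = (1)(0.6)Var(H) + (0.8)(0.6)Var(V) + [(1)(0.6) + (0.8)(0.6)]cov(H,V)
= 0.6·7.2 + 0.48·6.6 + 1.08·-0.5 = 6.948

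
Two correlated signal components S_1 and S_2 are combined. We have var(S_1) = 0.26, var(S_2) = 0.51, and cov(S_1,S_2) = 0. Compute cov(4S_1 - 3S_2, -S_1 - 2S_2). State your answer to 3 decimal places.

2.020

cov(4S_1 - 3S_2, -S_1 - 2S_2) = (4)(-1)var(S_1) + (-3)(-2)var(S_2) + [(4)(-2) + (-3)(-1)]cov(S_1,S_2)
= -4·0.26 + 6·0.51 + -5·0 = 2.02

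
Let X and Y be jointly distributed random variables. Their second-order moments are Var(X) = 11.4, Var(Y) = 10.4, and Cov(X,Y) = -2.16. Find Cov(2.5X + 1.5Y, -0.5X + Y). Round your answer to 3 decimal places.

Cov(2.5X + 1.5Y, -0.5X + Y) = (2.5)(-0.5)Var(X) + (1.5)(1)Var(Y) + [(2.5)(1) + (1.5)(-0.5)]Cov(X,Y)
= -1.25·11.4 + 1.5·10.4 + 1.75·-2.16 = -2.43

-2.430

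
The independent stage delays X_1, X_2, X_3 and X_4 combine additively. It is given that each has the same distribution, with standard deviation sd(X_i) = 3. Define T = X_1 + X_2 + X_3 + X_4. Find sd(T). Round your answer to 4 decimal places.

6.0000

Var(X_i) = (3)² = 9
By independence, Var(T) = (1)²Var(X_1) + (1)²Var(X_2) + (1)²Var(X_3) + (1)²Var(X_4)
= (1)²·9 + (1)²·9 + (1)²·9 + (1)²·9 = 36
sd(T) = √36 ≈ 6.0000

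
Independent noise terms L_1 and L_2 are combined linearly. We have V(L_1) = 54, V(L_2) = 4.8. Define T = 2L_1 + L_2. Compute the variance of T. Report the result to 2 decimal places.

220.80

By independence, V(T) = (2)²V(L_1) + (1)²V(L_2)
= (2)²·54 + (1)²·4.8 = 220.8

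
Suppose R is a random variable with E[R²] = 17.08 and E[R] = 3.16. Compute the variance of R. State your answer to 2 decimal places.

Var(R) = 17.08 − (3.16)² = 7.0944

7.09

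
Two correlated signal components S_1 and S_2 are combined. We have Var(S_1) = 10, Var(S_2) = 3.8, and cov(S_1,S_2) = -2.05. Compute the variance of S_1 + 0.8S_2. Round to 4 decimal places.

Var(S_1 + 0.8S_2) = (1)²·Var(S_1) + (0.8)²·Var(S_2) + 2·(1)·(0.8)·cov(S_1,S_2)
= 1·10 + 0.64·3.8 + 1.6·-2.05 = 9.152

9.1520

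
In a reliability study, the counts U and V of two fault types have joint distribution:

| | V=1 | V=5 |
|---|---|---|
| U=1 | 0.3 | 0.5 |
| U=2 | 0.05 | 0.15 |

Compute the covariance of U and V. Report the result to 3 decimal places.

E[U] = 1.2,  E[V] = 3.6
E[UV] = 4.4
cov(U,V) = E[UV] − E[U]E[V] = 4.4 − (1.2)(3.6) = 0.08

0.080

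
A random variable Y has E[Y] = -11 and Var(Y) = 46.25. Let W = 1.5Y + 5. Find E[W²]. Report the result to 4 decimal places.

236.3125

E[1.5Y + 5] = 1.5·-11 + 5 = -11.5
Var(1.5Y + 5) = (1.5)²·46.25 = 104.0625
E[W²] = Var(W) + (E[W])² = 104.0625 + (-11.5)² = 236.3125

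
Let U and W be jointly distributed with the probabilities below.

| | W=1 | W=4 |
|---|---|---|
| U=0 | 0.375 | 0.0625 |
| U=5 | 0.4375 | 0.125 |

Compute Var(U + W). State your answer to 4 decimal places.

E[U] = 2.8125,  E[W] = 1.5625,  E[UW] = 4.6875
Var(U) = 14.0625 − (2.8125)² = 6.15234375;  Var(W) = 3.8125 − (1.5625)² = 1.37109375
Cov(U,W) = 4.6875 − (2.8125)(1.5625) = 0.29296875
Var(U + W) = (1)²·6.15234375 + (1)²·1.37109375 + 2·(1)·(1)·0.29296875 = 8.109375

8.1094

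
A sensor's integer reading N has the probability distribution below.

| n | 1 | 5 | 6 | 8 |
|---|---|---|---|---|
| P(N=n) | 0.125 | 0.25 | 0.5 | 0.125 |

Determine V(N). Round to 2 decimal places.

3.48

E[N] = (1)(0.125) + (5)(0.25) + (6)(0.5) + (8)(0.125) = 5.375
E[N²] = (1)²(0.125) + (5)²(0.25) + (6)²(0.5) + (8)²(0.125) = 32.375
V(N) = E[N²] − (E[N])² = 32.375 − (5.375)² = 3.484375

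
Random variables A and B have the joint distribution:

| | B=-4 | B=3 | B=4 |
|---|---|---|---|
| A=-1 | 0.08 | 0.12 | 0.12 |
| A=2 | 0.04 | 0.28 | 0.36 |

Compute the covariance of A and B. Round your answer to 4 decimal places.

0.9744

E[A] = 1.04,  E[B] = 2.64
E[AB] = 3.72
Cov(A,B) = E[AB] − E[A]E[B] = 3.72 − (1.04)(2.64) = 0.9744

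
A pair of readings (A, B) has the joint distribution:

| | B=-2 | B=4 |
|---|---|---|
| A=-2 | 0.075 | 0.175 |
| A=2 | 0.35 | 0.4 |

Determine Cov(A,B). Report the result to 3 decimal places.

E[A] = 1,  E[B] = 1.45
E[AB] = 0.7
Cov(A,B) = E[AB] − E[A]E[B] = 0.7 − (1)(1.45) = -0.75

-0.750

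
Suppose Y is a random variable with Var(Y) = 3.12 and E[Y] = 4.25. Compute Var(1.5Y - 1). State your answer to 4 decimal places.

7.0200

Var(1.5Y - 1) = (1.5)²·Var(Y) = 2.25·3.12 = 7.02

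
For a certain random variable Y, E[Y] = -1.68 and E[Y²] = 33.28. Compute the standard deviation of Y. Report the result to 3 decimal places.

5.519

Var(Y) = 33.28 − (-1.68)² = 30.4576
SD(Y) = √30.4576 ≈ 5.519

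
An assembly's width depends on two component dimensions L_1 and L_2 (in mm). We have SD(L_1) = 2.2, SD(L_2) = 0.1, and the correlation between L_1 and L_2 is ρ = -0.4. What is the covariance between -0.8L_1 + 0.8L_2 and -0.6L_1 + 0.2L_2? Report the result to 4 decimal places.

2.3811

Var(L_1) = (2.2)² = 4.84;  Var(L_2) = (0.1)² = 0.01
Cov(L_1,L_2) = ρ·SD(L_1)·SD(L_2) = -0.4·2.2·0.1 = -0.088
Cov(-0.8L_1 + 0.8L_2, -0.6L_1 + 0.2L_2) = (-0.8)(-0.6)Var(L_1) + (0.8)(0.2)Var(L_2) + [(-0.8)(0.2) + (0.8)(-0.6)]Cov(L_1,L_2)
= 0.48·4.84 + 0.16·0.01 + -0.64·-0.088 = 2.38112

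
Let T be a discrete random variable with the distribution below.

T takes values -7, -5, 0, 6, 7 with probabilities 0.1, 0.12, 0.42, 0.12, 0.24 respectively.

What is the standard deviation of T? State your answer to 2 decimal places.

E[T] = (-7)(0.1) + (-5)(0.12) + (0)(0.42) + (6)(0.12) + (7)(0.24) = 1.1
E[T²] = (-7)²(0.1) + (-5)²(0.12) + (0)²(0.42) + (6)²(0.12) + (7)²(0.24) = 23.98
V(T) = E[T²] − (E[T])² = 23.98 − (1.1)² = 22.77
SD(T) = √22.77 ≈ 4.77

4.77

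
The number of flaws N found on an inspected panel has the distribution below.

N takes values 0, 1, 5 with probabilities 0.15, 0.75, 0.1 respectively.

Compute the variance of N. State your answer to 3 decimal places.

1.688

E[N] = (0)(0.15) + (1)(0.75) + (5)(0.1) = 1.25
E[N²] = (0)²(0.15) + (1)²(0.75) + (5)²(0.1) = 3.25
Var(N) = E[N²] − (E[N])² = 3.25 − (1.25)² = 1.6875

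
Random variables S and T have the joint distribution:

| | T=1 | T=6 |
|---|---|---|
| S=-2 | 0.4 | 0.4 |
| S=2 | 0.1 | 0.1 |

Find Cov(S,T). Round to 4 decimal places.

E[S] = -1.2,  E[T] = 3.5
E[ST] = -4.2
Cov(S,T) = E[ST] − E[S]E[T] = -4.2 − (-1.2)(3.5) = 0

0.0000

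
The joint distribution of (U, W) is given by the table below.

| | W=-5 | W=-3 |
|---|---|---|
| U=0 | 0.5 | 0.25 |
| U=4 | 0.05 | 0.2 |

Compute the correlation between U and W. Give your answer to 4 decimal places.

E[U] = 1,  E[W] = -4.1
E[UW] = -3.4
Cov(U,W) = E[UW] − E[U]E[W] = -3.4 − (1)(-4.1) = 0.7
var(U) = 3,  var(W) = 0.99
ρ = 0.7 / √(3·0.99) ≈ 0.4062

0.4062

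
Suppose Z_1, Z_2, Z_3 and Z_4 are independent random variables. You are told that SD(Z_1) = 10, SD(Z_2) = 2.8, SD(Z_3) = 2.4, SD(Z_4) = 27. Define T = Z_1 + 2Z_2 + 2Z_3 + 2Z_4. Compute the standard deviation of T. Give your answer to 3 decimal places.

55.411

Var(Z_1) = 100, Var(Z_2) = 7.84, Var(Z_3) = 5.76, Var(Z_4) = 729
By independence, Var(T) = (1)²Var(Z_1) + (2)²Var(Z_2) + (2)²Var(Z_3) + (2)²Var(Z_4)
= (1)²·100 + (2)²·7.84 + (2)²·5.76 + (2)²·729 = 3070.4
SD(T) = √3070.4 ≈ 55.411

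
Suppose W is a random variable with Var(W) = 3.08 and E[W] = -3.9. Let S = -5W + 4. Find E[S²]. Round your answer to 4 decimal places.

E[-5W + 4] = -5·-3.9 + 4 = 23.5
Var(-5W + 4) = (-5)²·3.08 = 77
E[S²] = Var(S) + (E[S])² = 77 + (23.5)² = 629.25

629.2500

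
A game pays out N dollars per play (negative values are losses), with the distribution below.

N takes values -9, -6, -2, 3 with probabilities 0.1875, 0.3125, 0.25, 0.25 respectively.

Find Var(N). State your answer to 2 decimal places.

E[N] = (-9)(0.1875) + (-6)(0.3125) + (-2)(0.25) + (3)(0.25) = -3.3125
E[N²] = (-9)²(0.1875) + (-6)²(0.3125) + (-2)²(0.25) + (3)²(0.25) = 29.6875
Var(N) = E[N²] − (E[N])² = 29.6875 − (-3.3125)² = 18.71484375

18.71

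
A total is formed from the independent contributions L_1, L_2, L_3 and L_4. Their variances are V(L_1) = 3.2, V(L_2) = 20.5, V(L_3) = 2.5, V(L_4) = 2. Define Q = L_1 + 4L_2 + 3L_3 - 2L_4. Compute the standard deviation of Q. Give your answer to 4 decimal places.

By independence, V(Q) = (1)²V(L_1) + (4)²V(L_2) + (3)²V(L_3) + (-2)²V(L_4)
= (1)²·3.2 + (4)²·20.5 + (3)²·2.5 + (-2)²·2 = 361.7
SD(Q) = √361.7 ≈ 19.0184

19.0184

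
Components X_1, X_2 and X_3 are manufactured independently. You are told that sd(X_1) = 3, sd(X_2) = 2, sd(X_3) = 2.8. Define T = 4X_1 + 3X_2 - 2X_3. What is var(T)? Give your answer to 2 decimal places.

var(X_1) = 9, var(X_2) = 4, var(X_3) = 7.84
By independence, var(T) = (4)²var(X_1) + (3)²var(X_2) + (-2)²var(X_3)
= (4)²·9 + (3)²·4 + (-2)²·7.84 = 211.36

211.36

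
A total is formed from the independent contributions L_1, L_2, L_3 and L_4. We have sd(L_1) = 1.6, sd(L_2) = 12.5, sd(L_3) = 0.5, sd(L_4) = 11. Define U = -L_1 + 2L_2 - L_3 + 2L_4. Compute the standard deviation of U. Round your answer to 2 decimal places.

33.34

Var(L_1) = 2.56, Var(L_2) = 156.25, Var(L_3) = 0.25, Var(L_4) = 121
By independence, Var(U) = (-1)²Var(L_1) + (2)²Var(L_2) + (-1)²Var(L_3) + (2)²Var(L_4)
= (-1)²·2.56 + (2)²·156.25 + (-1)²·0.25 + (2)²·121 = 1111.81
sd(U) = √1111.81 ≈ 33.34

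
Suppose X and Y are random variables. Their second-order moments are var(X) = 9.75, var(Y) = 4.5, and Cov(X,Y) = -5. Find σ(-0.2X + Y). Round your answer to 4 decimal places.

var(-0.2X + Y) = (-0.2)²·var(X) + (1)²·var(Y) + 2·(-0.2)·(1)·Cov(X,Y)
= 0.04·9.75 + 1·4.5 + -0.4·-5 = 6.89
σ(-0.2X + Y) = √6.89 ≈ 2.6249

2.6249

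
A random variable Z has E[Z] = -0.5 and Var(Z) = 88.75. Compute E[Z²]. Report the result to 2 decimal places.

89.00

E[Z²] = Var(Z) + (E[Z])² = 88.75 + (-0.5)² = 89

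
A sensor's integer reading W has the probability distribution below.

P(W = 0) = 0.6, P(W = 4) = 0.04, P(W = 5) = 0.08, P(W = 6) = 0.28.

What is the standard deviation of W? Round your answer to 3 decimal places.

2.775

E[W] = (0)(0.6) + (4)(0.04) + (5)(0.08) + (6)(0.28) = 2.24
E[W²] = (0)²(0.6) + (4)²(0.04) + (5)²(0.08) + (6)²(0.28) = 12.72
Var(W) = E[W²] − (E[W])² = 12.72 − (2.24)² = 7.7024
sd(W) = √7.7024 ≈ 2.775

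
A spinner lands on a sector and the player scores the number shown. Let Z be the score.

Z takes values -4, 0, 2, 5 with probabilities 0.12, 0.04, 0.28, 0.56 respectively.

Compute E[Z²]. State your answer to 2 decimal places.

E[Z²] = (-4)²(0.12) + (0)²(0.04) + (2)²(0.28) + (5)²(0.56) = 17.04

17.04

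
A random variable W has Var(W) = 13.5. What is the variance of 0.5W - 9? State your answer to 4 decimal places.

Var(0.5W - 9) = (0.5)²·Var(W) = 0.25·13.5 = 3.375

3.3750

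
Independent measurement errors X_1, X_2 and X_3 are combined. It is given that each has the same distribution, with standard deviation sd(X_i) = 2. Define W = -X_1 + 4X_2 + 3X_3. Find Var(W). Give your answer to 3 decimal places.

104.000

Var(X_i) = (2)² = 4
By independence, Var(W) = (-1)²Var(X_1) + (4)²Var(X_2) + (3)²Var(X_3)
= (-1)²·4 + (4)²·4 + (3)²·4 = 104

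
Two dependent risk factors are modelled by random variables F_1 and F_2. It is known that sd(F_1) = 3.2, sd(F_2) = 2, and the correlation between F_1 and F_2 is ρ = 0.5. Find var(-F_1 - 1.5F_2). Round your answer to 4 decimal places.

var(F_1) = (3.2)² = 10.24;  var(F_2) = (2)² = 4
cov(F_1,F_2) = ρ·sd(F_1)·sd(F_2) = 0.5·3.2·2 = 3.2
var(-F_1 - 1.5F_2) = (-1)²·var(F_1) + (-1.5)²·var(F_2) + 2·(-1)·(-1.5)·cov(F_1,F_2)
= 1·10.24 + 2.25·4 + 3·3.2 = 28.84

28.8400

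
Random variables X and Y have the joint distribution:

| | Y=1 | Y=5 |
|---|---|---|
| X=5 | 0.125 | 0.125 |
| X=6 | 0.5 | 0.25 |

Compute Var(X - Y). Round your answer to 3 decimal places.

E[X] = 5.75,  E[Y] = 2.5,  E[XY] = 14.25
Var(X) = 33.25 − (5.75)² = 0.1875;  Var(Y) = 10 − (2.5)² = 3.75
Cov(X,Y) = 14.25 − (5.75)(2.5) = -0.125
Var(X - Y) = (1)²·0.1875 + (-1)²·3.75 + 2·(1)·(-1)·-0.125 = 4.1875

4.188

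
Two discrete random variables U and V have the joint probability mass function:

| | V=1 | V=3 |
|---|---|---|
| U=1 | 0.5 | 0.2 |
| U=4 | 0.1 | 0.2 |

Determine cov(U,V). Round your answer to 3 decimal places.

0.480

E[U] = 1.9,  E[V] = 1.8
E[UV] = 3.9
cov(U,V) = E[UV] − E[U]E[V] = 3.9 − (1.9)(1.8) = 0.48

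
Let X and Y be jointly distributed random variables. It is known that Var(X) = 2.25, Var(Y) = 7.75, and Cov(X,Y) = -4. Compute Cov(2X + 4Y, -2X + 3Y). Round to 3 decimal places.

Cov(2X + 4Y, -2X + 3Y) = (2)(-2)Var(X) + (4)(3)Var(Y) + [(2)(3) + (4)(-2)]Cov(X,Y)
= -4·2.25 + 12·7.75 + -2·-4 = 92

92.000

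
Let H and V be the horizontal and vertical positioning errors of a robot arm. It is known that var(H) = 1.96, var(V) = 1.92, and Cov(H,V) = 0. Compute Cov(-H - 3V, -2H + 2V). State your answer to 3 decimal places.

-7.600

Cov(-H - 3V, -2H + 2V) = (-1)(-2)var(H) + (-3)(2)var(V) + [(-1)(2) + (-3)(-2)]Cov(H,V)
= 2·1.96 + -6·1.92 + 4·0 = -7.6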